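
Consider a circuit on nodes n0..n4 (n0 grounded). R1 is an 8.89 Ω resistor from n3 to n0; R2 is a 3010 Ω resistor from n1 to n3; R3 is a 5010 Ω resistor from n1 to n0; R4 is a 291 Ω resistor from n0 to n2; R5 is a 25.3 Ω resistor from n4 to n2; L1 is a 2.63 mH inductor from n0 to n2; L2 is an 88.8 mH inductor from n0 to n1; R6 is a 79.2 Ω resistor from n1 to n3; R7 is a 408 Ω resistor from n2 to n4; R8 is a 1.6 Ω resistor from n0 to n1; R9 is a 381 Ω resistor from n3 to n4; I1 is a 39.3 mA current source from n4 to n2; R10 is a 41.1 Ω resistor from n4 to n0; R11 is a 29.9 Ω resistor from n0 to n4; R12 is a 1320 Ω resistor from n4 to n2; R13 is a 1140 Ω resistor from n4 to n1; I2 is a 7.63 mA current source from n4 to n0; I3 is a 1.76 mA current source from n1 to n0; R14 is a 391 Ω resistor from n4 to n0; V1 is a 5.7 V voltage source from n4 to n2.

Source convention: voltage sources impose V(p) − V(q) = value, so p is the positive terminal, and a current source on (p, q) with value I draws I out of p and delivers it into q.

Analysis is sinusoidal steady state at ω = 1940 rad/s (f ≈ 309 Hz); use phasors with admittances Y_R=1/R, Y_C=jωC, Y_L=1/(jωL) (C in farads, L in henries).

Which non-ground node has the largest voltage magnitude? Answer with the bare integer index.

4

MNA unknowns: 4 node voltages V₁..V_4 plus 1 source current (V1)
R1: Y=0.1125+0.000j on G[3,0]
R2: Y=0.0003322+0.000j on G[1,3]
R3: Y=0.0001996+0.000j on G[1,0]
R4: Y=0.003436+0.000j on G[0,2]
R5: Y=0.03953+0.000j on G[4,2]
L1: Y=0.000-0.1960j on G[0,2]
L2: Y=0.000-0.005805j on G[0,1]
R6: Y=0.01263+0.000j on G[1,3]
R7: Y=0.002451+0.000j on G[2,4]
R8: Y=0.6250+0.000j on G[0,1]
R9: Y=0.002625+0.000j on G[3,4]
I1: z[4]−=0.0393, z[2]+=0.0393
R10: Y=0.02433+0.000j on G[4,0]
R11: Y=0.03344+0.000j on G[0,4]
R12: Y=0.0007576+0.000j on G[4,2]
R13: Y=0.0008772+0.000j on G[4,1]
I2: z[4]−=0.00763, z[0]+=0.00763
I3: z[1]−=0.00176, z[0]+=0.00176
R14: Y=0.002558+0.000j on G[4,0]
V1: row V4−V2=5.7, i_V1 at 4,2
solve → V1=0.006440-0.002978j, V2=-0.5811-1.695j, V3=0.1056-0.03503j, V4=5.119-1.695j
aux → i_V1=-0.6170+0.1081j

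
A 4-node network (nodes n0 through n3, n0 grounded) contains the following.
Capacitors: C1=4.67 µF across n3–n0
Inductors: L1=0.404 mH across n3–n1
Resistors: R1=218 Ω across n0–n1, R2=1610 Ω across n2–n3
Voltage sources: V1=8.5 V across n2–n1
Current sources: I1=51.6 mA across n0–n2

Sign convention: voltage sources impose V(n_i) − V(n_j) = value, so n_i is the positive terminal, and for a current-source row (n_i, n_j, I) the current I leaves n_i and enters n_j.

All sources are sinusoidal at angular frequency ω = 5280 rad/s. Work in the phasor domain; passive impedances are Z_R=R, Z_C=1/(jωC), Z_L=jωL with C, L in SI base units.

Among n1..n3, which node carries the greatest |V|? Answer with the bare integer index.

Element admittances at ω=5280 rad/s:
  Y(C1) = 0.000+0.02466j S between n3,n0
  Y(L1) = 0.000-0.4688j S between n3,n1
  Y(R1) = 0.004587+0.000j S between n0,n1
  Y(R2) = 0.0006211+0.000j S between n2,n3
  V1: constraint V(n2)−V(n1) = 8.5
  I1: injects 0.0516 A into n2 (from n0)
Assemble and solve the 4×4 MNA system:
  V(n1)=0.3409-1.934j  V(n2)=8.841-1.934j  V(n3)=0.3597-2.029j
  i(V1)=0.04633-5.931e-05j

2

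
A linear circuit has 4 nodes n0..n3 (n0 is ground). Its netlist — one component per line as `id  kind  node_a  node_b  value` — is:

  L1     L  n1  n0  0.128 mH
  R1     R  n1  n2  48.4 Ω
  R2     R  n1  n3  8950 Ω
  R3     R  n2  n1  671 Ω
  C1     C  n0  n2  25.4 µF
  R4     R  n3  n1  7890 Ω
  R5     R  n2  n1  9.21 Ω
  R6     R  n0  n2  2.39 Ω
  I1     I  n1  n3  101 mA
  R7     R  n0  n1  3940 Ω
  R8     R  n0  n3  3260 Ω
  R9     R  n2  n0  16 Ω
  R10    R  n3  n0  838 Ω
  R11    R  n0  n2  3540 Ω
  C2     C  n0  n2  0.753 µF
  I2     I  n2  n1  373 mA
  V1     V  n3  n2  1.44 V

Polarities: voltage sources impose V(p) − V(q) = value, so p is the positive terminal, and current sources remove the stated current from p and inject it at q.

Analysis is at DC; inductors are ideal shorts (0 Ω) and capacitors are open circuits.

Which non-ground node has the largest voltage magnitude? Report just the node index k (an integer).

3

Element admittances at DC:
  L1: short n1↔n0 (DC inductor)
  Y(R1) = 0.02066 S between n1,n2
  Y(R2) = 0.0001117 S between n1,n3
  Y(R3) = 0.001490 S between n2,n1
  Y(C1) = 0.000 S between n0,n2
  Y(R4) = 0.0001267 S between n3,n1
  Y(R5) = 0.1086 S between n2,n1
  Y(R6) = 0.4184 S between n0,n2
  I1: injects 0.101 A into n3 (from n1)
  Y(R7) = 0.0002538 S between n0,n1
  Y(R8) = 0.0003067 S between n0,n3
  Y(R9) = 0.06250 S between n2,n0
  Y(R10) = 0.001193 S between n3,n0
  Y(R11) = 0.0002825 S between n0,n2
  Y(C2) = 0.000 S between n0,n2
  I2: injects 0.373 A into n1 (from n2)
  V1: constraint V(n3)−V(n2) = 1.44
Assemble and solve the 5×5 MNA system:
  V(n1)=0.000  V(n2)=-0.4473  V(n3)=0.9927
  i(L1)=0.2138  i(V1)=0.09927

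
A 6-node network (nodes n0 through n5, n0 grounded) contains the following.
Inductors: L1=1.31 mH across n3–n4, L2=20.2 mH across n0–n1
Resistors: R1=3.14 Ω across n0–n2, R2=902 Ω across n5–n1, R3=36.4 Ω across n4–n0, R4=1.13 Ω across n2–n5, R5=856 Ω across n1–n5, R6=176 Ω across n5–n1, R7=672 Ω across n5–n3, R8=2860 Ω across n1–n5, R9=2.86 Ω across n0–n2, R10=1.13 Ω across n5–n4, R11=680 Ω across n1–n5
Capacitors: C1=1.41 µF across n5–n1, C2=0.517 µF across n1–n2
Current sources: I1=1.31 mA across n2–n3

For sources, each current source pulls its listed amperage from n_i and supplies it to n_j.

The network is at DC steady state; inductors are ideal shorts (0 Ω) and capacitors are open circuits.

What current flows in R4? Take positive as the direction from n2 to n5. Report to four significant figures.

MNA unknowns: 5 node voltages V₁..V_5 plus 2 source currents (L1, L2)
L1: row V3−V4=0, i_L1 at 3,4
R1: Y=0.3185 on G[0,2]
R2: Y=0.001109 on G[5,1]
R3: Y=0.02747 on G[4,0]
R4: Y=0.8850 on G[2,5]
R5: Y=0.001168 on G[1,5]
C1: Y=0.000 on G[5,1]
R6: Y=0.005682 on G[5,1]
L2: row V0−V1=0, i_L2 at 0,1
R7: Y=0.001488 on G[5,3]
R8: Y=0.0003497 on G[1,5]
R9: Y=0.3497 on G[0,2]
C2: Y=0.000 on G[1,2]
R10: Y=0.8850 on G[5,4]
R11: Y=0.001471 on G[1,5]
I1: z[2]−=0.00131, z[3]+=0.00131
solve → V1=0.000, V2=-0.0001275, V3=0.002652, V4=0.002652, V5=0.001257
aux → i_L1=0.001308, i_L2=-1.229e-05

-0.001225 A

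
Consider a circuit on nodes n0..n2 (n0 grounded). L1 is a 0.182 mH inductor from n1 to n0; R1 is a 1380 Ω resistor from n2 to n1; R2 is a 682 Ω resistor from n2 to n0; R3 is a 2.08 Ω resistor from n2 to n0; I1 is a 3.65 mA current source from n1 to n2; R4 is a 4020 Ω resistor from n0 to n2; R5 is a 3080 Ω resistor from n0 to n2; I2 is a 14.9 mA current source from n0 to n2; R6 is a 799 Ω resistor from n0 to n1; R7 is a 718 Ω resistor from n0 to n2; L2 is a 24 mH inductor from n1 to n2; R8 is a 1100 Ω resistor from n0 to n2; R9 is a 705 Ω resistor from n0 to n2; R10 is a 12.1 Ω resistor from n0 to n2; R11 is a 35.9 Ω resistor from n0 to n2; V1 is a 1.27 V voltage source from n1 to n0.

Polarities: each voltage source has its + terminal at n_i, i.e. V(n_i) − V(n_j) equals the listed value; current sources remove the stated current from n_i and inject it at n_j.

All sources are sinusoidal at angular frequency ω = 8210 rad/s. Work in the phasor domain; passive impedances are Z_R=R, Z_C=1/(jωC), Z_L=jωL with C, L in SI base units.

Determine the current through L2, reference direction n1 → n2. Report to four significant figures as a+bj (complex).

5.332e-05-0.006280j A

MNA unknowns: 2 node voltages V₁..V_2 plus 1 source current (V1)
L1: Y=0.000-0.6692j on G[1,0]
R1: Y=0.0007246+0.000j on G[2,1]
R2: Y=0.001466+0.000j on G[2,0]
R3: Y=0.4808+0.000j on G[2,0]
I1: z[1]−=0.00365, z[2]+=0.00365
R4: Y=0.0002488+0.000j on G[0,2]
R5: Y=0.0003247+0.000j on G[0,2]
I2: z[0]−=0.0149, z[2]+=0.0149
R6: Y=0.001252+0.000j on G[0,1]
R7: Y=0.001393+0.000j on G[0,2]
L2: Y=0.000-0.005075j on G[1,2]
R8: Y=0.0009091+0.000j on G[0,2]
R9: Y=0.001418+0.000j on G[0,2]
R10: Y=0.08264+0.000j on G[0,2]
R11: Y=0.02786+0.000j on G[0,2]
V1: row V1−V0=1.27, i_V1 at 1,0
solve → V1=1.270+0.000j, V2=0.03266-0.01051j
aux → i_V1=-0.006189+0.8562j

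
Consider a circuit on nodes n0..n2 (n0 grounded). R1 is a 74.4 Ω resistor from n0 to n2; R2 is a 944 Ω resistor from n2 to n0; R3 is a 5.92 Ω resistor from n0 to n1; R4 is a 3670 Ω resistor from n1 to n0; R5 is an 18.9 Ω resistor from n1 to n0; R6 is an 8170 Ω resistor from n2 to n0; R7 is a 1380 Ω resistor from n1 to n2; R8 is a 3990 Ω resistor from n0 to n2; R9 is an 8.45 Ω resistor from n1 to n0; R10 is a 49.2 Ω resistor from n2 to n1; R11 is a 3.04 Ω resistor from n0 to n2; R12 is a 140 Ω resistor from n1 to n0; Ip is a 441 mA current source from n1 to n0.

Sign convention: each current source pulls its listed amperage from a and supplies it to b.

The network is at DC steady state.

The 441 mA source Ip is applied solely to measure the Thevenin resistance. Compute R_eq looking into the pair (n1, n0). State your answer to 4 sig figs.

Element admittances at DC:
  Y(R1) = 0.01344 S between n0,n2
  Y(R2) = 0.001059 S between n2,n0
  Y(R3) = 0.1689 S between n0,n1
  Y(R4) = 0.0002725 S between n1,n0
  Y(R5) = 0.05291 S between n1,n0
  Y(R6) = 0.0001224 S between n2,n0
  Y(R7) = 0.0007246 S between n1,n2
  Y(R8) = 0.0002506 S between n0,n2
  Y(R9) = 0.1183 S between n1,n0
  Y(R10) = 0.02033 S between n2,n1
  Y(R11) = 0.3289 S between n0,n2
  Y(R12) = 0.007143 S between n1,n0
  Ip: injects 0.441 A into n0 (from n1)
Assemble and solve the 2×2 MNA system:
  V(n1)=-1.200  V(n2)=-0.06924

R_eq = 2.722 Ω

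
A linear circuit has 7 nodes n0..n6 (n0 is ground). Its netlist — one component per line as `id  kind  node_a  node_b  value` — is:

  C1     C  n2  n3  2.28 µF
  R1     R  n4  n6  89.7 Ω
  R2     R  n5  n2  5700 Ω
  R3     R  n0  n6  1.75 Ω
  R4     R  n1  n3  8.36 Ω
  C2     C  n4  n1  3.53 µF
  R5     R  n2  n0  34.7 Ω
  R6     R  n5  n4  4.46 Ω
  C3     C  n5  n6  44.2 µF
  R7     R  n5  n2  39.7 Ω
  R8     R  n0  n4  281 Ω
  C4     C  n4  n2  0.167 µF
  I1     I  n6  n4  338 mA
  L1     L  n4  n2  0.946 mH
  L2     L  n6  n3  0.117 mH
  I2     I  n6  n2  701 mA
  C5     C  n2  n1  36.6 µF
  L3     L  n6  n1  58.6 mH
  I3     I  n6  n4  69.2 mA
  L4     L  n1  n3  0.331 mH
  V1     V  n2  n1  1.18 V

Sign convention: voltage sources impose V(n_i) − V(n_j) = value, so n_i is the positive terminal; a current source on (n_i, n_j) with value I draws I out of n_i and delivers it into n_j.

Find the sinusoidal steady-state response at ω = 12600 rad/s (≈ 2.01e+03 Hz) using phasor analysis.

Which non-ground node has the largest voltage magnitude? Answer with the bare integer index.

Element admittances at ω=12600 rad/s:
  Y(C1) = 0.000+0.02873j S between n2,n3
  Y(R1) = 0.01115+0.000j S between n4,n6
  Y(R2) = 0.0001754+0.000j S between n5,n2
  Y(R3) = 0.5714+0.000j S between n0,n6
  Y(R4) = 0.1196+0.000j S between n1,n3
  Y(C2) = 0.000+0.04448j S between n4,n1
  Y(R5) = 0.02882+0.000j S between n2,n0
  Y(R6) = 0.2242+0.000j S between n5,n4
  Y(C3) = 0.000+0.5569j S between n5,n6
  Y(R7) = 0.02519+0.000j S between n5,n2
  Y(R8) = 0.003559+0.000j S between n0,n4
  Y(C4) = 0.000+0.002104j S between n4,n2
  I1: injects 0.338 A into n4 (from n6)
  Y(L1) = 0.000-0.08390j S between n4,n2
  Y(L2) = 0.000-0.6783j S between n6,n3
  I2: injects 0.701 A into n2 (from n6)
  Y(C5) = 0.000+0.4612j S between n2,n1
  Y(L3) = 0.000-0.001354j S between n6,n1
  I3: injects 0.0692 A into n4 (from n6)
  Y(L4) = 0.000-0.2398j S between n1,n3
  V1: constraint V(n2)−V(n1) = 1.18
Assemble and solve the 7×7 MNA system:
  V(n1)=1.236+1.950j  V(n2)=2.416+1.950j  V(n3)=-0.03420+0.5647j  V(n4)=2.132-1.294j  V(n5)=-0.07740-1.093j  V(n6)=-0.1351-0.09029j
  i(V1)=0.3426-0.7247j

2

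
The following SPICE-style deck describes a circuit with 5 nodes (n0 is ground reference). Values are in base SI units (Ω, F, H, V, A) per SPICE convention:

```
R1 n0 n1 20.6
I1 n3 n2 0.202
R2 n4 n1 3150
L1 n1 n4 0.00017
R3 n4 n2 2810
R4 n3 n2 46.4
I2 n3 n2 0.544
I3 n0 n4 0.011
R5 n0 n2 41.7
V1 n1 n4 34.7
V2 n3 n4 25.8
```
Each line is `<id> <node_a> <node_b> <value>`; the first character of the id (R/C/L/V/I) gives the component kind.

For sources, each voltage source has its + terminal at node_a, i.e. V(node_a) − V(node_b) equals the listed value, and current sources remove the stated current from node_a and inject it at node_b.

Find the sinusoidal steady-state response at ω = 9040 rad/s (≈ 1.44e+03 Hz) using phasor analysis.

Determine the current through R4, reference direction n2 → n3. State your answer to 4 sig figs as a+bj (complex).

0.4974+0.000j A

Apply KCL at each of the 4 non-ground nodes and solve the resulting linear system.
Node n1: branches {R1, R2, L1, V1} → V_1 = -4.537+0.000j
Node n2: branches {I1, R3, R4, I2, R5} → V_2 = 9.642+0.000j
Node n3: branches {I1, R4, I2, V2} → V_3 = -13.44+0.000j
Node n4: branches {R2, L1, R3, I3, V1, V2} → V_4 = -39.24+0.000j
Source currents: i(V1)=0.2092+22.58j, i(V2)=-0.2486+0.000j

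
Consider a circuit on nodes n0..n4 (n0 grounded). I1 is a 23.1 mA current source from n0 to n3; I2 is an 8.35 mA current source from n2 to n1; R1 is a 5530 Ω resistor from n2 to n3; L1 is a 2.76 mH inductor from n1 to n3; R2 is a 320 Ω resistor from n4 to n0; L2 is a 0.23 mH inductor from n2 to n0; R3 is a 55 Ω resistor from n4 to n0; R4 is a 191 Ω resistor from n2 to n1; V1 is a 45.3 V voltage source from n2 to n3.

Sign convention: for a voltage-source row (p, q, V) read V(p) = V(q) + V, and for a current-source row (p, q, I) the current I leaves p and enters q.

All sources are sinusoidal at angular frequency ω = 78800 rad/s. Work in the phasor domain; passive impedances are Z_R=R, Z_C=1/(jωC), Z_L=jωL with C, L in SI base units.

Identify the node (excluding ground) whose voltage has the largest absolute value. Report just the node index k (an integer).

Element admittances at ω=78800 rad/s:
  I1: injects 0.0231 A into n3 (from n0)
  I2: injects 0.00835 A into n1 (from n2)
  Y(R1) = 0.0001808+0.000j S between n2,n3
  Y(L1) = 0.000-0.004598j S between n1,n3
  Y(R2) = 0.003125+0.000j S between n4,n0
  Y(L2) = 0.000-0.05518j S between n2,n0
  Y(R3) = 0.01818+0.000j S between n4,n0
  Y(R4) = 0.005236+0.000j S between n2,n1
  V1: constraint V(n2)−V(n3) = 45.3
Assemble and solve the 5×5 MNA system:
  V(n1)=-18.82+23.67j  V(n2)=0.000+0.4187j  V(n3)=-45.30+0.4187j  V(n4)=0.000+0.000j
  i(V1)=-0.1382+0.1217j

3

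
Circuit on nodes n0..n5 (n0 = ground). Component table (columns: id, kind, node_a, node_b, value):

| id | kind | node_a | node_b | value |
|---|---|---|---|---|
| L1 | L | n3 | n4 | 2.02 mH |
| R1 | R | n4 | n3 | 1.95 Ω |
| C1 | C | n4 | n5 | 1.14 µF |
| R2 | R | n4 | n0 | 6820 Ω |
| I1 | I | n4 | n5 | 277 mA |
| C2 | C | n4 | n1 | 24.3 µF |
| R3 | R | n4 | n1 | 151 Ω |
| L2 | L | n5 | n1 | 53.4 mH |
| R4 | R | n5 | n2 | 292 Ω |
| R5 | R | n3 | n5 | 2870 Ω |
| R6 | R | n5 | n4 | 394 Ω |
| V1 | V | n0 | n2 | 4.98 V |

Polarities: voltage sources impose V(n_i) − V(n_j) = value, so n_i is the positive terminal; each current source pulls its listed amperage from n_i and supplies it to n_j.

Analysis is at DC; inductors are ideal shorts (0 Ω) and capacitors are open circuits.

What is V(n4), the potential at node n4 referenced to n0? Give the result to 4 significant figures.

-32.23 V

Element admittances at DC:
  L1: short n3↔n4 (DC inductor)
  Y(R1) = 0.5128 S between n4,n3
  Y(C1) = 0.000 S between n4,n5
  Y(R2) = 0.0001466 S between n4,n0
  I1: injects 0.277 A into n5 (from n4)
  Y(C2) = 0.000 S between n4,n1
  Y(R3) = 0.006623 S between n4,n1
  L2: short n5↔n1 (DC inductor)
  Y(R4) = 0.003425 S between n5,n2
  Y(R5) = 0.0003484 S between n3,n5
  Y(R6) = 0.002538 S between n5,n4
  V1: constraint V(n0)−V(n2) = 4.98
Assemble and solve the 8×8 MNA system:
  V(n1)=-3.600  V(n2)=-4.980  V(n3)=-32.23  V(n4)=-32.23  V(n5)=-3.600
  i(L1)=0.009977  i(L2)=0.1896  i(V1)=-0.004726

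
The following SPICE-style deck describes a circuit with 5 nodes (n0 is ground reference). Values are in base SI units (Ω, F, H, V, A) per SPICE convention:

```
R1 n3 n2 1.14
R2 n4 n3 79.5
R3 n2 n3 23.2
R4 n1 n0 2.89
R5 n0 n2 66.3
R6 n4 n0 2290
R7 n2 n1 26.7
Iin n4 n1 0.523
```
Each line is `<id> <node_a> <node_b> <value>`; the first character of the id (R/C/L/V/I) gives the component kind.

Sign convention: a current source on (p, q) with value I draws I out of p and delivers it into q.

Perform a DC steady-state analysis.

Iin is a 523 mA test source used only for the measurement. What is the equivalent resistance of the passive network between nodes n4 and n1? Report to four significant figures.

Apply KCL at each of the 4 non-ground nodes and solve the resulting linear system.
Node n1: branches {R4, R7, Iin} → V_1 = 0.4642
Node n2: branches {R1, R3, R5, R7} → V_2 = -9.212
Node n3: branches {R1, R2, R3} → V_3 = -9.757
Node n4: branches {R2, R6, Iin} → V_4 = -49.61

R_eq = 95.75 Ω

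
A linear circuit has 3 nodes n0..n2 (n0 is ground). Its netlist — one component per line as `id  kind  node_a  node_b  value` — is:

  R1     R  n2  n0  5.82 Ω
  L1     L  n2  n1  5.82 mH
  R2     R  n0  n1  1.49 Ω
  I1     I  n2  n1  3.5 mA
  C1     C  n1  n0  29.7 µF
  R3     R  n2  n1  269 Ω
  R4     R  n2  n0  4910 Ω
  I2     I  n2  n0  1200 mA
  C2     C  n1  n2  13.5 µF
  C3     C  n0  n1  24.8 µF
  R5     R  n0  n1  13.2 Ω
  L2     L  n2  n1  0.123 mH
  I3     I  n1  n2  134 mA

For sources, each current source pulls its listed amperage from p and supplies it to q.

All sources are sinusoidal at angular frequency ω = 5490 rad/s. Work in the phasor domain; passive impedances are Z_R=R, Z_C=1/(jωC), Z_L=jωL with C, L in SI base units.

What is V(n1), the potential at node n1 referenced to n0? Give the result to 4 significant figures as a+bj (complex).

-1.145+0.4859j V

MNA unknowns: 2 node voltages V₁..V_2
R1: Y=0.1718+0.000j on G[2,0]
L1: Y=0.000-0.03130j on G[2,1]
R2: Y=0.6711+0.000j on G[0,1]
I1: z[2]−=0.0035, z[1]+=0.0035
C1: Y=0.000+0.1631j on G[1,0]
R3: Y=0.003717+0.000j on G[2,1]
R4: Y=0.0002037+0.000j on G[2,0]
I2: z[2]−=1.2, z[0]+=1.2
C2: Y=0.000+0.07412j on G[1,2]
C3: Y=0.000+0.1362j on G[0,1]
R5: Y=0.07576+0.000j on G[0,1]
L2: Y=0.000-1.481j on G[2,1]
I3: z[1]−=0.134, z[2]+=0.134
solve → V1=-1.145+0.4859j, V2=-1.160-0.1189j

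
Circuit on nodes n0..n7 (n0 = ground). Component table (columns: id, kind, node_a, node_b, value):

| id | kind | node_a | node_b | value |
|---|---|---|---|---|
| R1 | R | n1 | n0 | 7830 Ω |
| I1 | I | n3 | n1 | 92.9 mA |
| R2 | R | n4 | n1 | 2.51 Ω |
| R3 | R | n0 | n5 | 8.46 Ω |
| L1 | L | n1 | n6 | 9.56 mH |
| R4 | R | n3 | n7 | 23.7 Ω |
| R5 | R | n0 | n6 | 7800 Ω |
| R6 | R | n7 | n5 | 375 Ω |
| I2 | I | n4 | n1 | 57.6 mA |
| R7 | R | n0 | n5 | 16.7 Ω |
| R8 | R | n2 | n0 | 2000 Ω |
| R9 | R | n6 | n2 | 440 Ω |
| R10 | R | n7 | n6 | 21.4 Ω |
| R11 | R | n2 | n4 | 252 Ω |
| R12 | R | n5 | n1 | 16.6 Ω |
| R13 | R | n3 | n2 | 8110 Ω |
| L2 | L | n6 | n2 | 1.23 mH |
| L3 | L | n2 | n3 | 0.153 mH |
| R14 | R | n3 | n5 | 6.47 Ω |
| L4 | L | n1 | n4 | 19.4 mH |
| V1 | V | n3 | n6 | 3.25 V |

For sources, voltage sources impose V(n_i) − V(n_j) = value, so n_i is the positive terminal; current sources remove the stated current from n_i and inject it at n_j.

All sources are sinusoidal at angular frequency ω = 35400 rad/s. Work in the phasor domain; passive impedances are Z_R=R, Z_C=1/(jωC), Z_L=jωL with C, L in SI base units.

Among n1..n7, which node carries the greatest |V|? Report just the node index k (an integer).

6

Apply KCL at each of the 7 non-ground nodes and solve the resulting linear system.
Node n1: branches {R1, I1, R2, L1, I2, R12, L4} → V_1 = 1.390+0.2314j
Node n2: branches {R8, R9, R11, R13, L2, L3} → V_2 = -0.8599-0.07784j
Node n3: branches {I1, R4, R13, L3, R14, V1} → V_3 = -0.4945-0.08840j
Node n4: branches {R2, I2, R11, L4} → V_4 = 1.225+0.2277j
Node n5: branches {R3, R6, R7, R12, R14} → V_5 = 0.004113+0.0001163j
Node n6: branches {L1, R5, R9, R10, L2, V1} → V_6 = -3.744-0.08840j
Node n7: branches {R4, R6, R10} → V_7 = -2.138-0.08582j
Source currents: i(V1)=-0.08329+0.08126j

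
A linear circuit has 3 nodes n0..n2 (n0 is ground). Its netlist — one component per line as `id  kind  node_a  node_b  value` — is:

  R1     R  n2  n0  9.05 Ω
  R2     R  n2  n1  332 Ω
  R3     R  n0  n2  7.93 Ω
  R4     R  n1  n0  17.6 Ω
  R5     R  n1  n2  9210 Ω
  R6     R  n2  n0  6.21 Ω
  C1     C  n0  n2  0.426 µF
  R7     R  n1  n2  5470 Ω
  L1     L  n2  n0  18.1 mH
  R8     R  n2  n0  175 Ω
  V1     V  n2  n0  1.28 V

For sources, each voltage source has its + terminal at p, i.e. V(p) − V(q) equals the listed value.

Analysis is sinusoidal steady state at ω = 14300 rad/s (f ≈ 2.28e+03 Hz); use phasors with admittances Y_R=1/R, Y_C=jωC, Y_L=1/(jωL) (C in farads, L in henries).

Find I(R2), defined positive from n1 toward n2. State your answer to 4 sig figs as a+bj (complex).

Element admittances at ω=14300 rad/s:
  Y(R1) = 0.1105+0.000j S between n2,n0
  Y(R2) = 0.003012+0.000j S between n2,n1
  Y(R3) = 0.1261+0.000j S between n0,n2
  Y(R4) = 0.05682+0.000j S between n1,n0
  Y(R5) = 0.0001086+0.000j S between n1,n2
  Y(R6) = 0.1610+0.000j S between n2,n0
  Y(C1) = 0.000+0.006092j S between n0,n2
  Y(R7) = 0.0001828+0.000j S between n1,n2
  Y(L1) = 0.000-0.003864j S between n2,n0
  Y(R8) = 0.005714+0.000j S between n2,n0
  V1: constraint V(n2)−V(n0) = 1.28
Assemble and solve the 3×3 MNA system:
  V(n1)=0.07033+0.000j  V(n2)=1.280+0.000j
  i(V1)=-0.5203-0.002852j

-0.003644+0.000j A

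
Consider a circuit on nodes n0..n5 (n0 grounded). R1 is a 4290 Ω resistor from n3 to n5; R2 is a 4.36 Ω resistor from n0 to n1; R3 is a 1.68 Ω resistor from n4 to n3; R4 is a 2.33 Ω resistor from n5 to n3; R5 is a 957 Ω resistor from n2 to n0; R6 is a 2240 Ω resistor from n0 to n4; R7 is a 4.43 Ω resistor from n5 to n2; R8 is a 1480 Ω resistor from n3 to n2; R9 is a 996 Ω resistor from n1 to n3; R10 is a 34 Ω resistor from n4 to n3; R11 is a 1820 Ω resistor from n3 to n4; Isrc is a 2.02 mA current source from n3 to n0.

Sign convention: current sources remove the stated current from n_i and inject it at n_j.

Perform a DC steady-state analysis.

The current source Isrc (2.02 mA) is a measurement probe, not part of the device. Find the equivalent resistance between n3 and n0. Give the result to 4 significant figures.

MNA unknowns: 5 node voltages V₁..V_5
R1: Y=0.0002331 on G[3,5]
R2: Y=0.2294 on G[0,1]
R3: Y=0.5952 on G[4,3]
R4: Y=0.4292 on G[5,3]
R5: Y=0.001045 on G[2,0]
R6: Y=0.0004464 on G[0,4]
R7: Y=0.2257 on G[5,2]
R8: Y=0.0006757 on G[3,2]
R9: Y=0.001004 on G[1,3]
R10: Y=0.02941 on G[4,3]
R11: Y=0.0005495 on G[3,4]
Isrc: z[3]−=0.00202, z[0]+=0.00202
solve → V1=-0.003545, V2=-0.8077, V3=-0.8134, V4=-0.8128, V5=-0.8114

R_eq = 402.7 Ω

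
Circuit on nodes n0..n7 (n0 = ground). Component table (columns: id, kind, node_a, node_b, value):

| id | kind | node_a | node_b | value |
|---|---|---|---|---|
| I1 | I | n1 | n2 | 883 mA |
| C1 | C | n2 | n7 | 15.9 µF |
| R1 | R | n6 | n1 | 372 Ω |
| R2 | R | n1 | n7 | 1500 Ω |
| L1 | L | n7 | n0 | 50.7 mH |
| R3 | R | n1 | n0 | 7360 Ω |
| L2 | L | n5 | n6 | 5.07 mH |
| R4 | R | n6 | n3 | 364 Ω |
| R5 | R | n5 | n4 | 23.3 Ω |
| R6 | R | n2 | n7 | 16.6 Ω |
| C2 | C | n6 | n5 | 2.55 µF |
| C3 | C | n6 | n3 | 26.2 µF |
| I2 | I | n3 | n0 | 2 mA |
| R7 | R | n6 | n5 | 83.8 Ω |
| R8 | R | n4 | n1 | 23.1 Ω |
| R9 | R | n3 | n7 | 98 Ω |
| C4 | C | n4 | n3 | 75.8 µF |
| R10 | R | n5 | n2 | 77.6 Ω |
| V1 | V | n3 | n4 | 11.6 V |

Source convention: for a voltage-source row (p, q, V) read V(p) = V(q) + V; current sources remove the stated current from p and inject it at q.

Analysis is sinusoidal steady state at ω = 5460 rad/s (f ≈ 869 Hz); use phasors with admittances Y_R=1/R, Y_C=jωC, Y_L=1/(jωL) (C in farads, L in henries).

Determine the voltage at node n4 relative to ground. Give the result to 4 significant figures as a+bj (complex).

-46.38+0.2661j V

Apply KCL at each of the 7 non-ground nodes and solve the resulting linear system.
Node n1: branches {I1, R1, R2, R3, R8} → V_1 = -63.80+0.3258j
Node n2: branches {I1, C1, R6, R10} → V_2 = 2.326-1.205j
Node n3: branches {R4, C3, I2, R9, C4, V1} → V_3 = -34.78+0.2661j
Node n4: branches {R5, R8, C4, V1} → V_4 = -46.38+0.2661j
Node n5: branches {L2, R5, C2, R7, R10} → V_5 = -34.83+0.1214j
Node n6: branches {R1, L2, R4, C2, C3, R7} → V_6 = -34.88+0.9280j
Node n7: branches {C1, R2, L1, R6, R9} → V_7 = 0.01226+1.846j
Source currents: i(V1)=0.2581-4.797j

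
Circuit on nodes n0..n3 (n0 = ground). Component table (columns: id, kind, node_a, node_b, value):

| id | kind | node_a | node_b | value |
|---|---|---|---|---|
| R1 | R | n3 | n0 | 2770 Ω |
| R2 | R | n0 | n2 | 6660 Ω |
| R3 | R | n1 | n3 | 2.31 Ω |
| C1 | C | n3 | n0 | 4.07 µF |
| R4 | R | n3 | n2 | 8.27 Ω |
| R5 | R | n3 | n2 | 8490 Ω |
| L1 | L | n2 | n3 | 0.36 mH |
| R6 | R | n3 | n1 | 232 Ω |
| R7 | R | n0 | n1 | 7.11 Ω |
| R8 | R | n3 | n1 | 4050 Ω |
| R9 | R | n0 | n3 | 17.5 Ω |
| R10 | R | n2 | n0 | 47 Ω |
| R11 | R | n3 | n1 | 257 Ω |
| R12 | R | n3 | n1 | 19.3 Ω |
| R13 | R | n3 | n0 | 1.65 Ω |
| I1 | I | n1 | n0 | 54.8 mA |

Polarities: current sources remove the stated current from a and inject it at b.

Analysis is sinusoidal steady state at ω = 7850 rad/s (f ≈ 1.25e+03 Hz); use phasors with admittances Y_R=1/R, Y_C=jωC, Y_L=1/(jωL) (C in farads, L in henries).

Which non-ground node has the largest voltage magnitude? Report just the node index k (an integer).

1

MNA unknowns: 3 node voltages V₁..V_3
R1: Y=0.0003610+0.000j on G[3,0]
R2: Y=0.0001502+0.000j on G[0,2]
R3: Y=0.4329+0.000j on G[1,3]
C1: Y=0.000+0.03195j on G[3,0]
R4: Y=0.1209+0.000j on G[3,2]
R5: Y=0.0001178+0.000j on G[3,2]
L1: Y=0.000-0.3539j on G[2,3]
R6: Y=0.004310+0.000j on G[3,1]
R7: Y=0.1406+0.000j on G[0,1]
R8: Y=0.0002469+0.000j on G[3,1]
R9: Y=0.05714+0.000j on G[0,3]
R10: Y=0.02128+0.000j on G[2,0]
R11: Y=0.003891+0.000j on G[3,1]
R12: Y=0.05181+0.000j on G[3,1]
R13: Y=0.6061+0.000j on G[3,0]
I1: z[1]−=0.0548, z[0]+=0.0548
solve → V1=-0.1282+0.001620j, V2=-0.05239+0.004833j, V3=-0.05362+0.002082j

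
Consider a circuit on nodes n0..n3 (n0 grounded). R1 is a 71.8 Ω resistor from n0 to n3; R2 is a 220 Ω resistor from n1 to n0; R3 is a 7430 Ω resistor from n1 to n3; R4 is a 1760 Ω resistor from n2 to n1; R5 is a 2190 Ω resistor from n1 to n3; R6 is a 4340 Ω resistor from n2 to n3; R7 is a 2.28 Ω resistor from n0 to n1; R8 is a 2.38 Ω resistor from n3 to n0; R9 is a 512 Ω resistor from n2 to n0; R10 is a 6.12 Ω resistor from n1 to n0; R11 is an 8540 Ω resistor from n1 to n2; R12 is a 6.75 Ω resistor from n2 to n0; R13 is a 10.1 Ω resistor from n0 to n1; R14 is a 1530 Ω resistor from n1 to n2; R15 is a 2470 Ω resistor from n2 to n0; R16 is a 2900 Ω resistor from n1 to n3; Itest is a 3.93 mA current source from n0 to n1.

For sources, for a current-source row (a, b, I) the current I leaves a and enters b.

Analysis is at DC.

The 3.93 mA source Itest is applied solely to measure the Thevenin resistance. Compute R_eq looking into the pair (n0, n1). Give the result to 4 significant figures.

Apply KCL at each of the 3 non-ground nodes and solve the resulting linear system.
Node n1: branches {R2, R3, R4, R5, R7, R10, R11, R13, R14, R16, Itest} → V_1 = 0.005552
Node n2: branches {R4, R6, R9, R11, R12, R14, R15} → V_2 = 4.890e-05
Node n3: branches {R1, R3, R5, R6, R8, R16} → V_3 = 1.197e-05

R_eq = 1.413 Ω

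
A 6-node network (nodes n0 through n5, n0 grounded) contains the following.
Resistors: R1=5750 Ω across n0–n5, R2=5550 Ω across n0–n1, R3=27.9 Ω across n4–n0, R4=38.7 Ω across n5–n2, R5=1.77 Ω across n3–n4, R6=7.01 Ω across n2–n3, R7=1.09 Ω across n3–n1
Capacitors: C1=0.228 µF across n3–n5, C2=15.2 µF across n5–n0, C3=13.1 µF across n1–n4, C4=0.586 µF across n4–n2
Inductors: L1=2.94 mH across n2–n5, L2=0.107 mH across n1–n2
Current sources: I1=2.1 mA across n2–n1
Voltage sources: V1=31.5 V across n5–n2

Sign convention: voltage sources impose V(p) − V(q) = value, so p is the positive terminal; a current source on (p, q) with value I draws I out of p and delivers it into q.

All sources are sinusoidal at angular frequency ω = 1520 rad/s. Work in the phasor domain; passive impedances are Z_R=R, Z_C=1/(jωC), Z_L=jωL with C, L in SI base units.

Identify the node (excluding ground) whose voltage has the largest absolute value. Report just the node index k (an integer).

5

Element admittances at ω=1520 rad/s:
  Y(R1) = 0.0001739+0.000j S between n0,n5
  Y(C1) = 0.000+0.0003466j S between n3,n5
  Y(L1) = 0.000-0.2238j S between n2,n5
  Y(L2) = 0.000-6.149j S between n1,n2
  Y(C2) = 0.000+0.02310j S between n5,n0
  Y(C3) = 0.000+0.01991j S between n1,n4
  Y(R2) = 0.0001802+0.000j S between n0,n1
  Y(R3) = 0.03584+0.000j S between n4,n0
  Y(R4) = 0.02584+0.000j S between n5,n2
  Y(C4) = 0.000+0.0008907j S between n4,n2
  I1: injects 0.0021 A into n1 (from n2)
  Y(R5) = 0.5650+0.000j S between n3,n4
  Y(R6) = 0.1427+0.000j S between n2,n3
  Y(R7) = 0.9174+0.000j S between n3,n1
  V1: constraint V(n5)−V(n2) = 31.5
Assemble and solve the 6×6 MNA system:
  V(n1)=-10.54-14.66j  V(n2)=-10.47-14.71j  V(n3)=-10.18-14.22j  V(n4)=-9.532-13.41j  V(n5)=21.03-14.71j
  i(V1)=-1.158+6.555j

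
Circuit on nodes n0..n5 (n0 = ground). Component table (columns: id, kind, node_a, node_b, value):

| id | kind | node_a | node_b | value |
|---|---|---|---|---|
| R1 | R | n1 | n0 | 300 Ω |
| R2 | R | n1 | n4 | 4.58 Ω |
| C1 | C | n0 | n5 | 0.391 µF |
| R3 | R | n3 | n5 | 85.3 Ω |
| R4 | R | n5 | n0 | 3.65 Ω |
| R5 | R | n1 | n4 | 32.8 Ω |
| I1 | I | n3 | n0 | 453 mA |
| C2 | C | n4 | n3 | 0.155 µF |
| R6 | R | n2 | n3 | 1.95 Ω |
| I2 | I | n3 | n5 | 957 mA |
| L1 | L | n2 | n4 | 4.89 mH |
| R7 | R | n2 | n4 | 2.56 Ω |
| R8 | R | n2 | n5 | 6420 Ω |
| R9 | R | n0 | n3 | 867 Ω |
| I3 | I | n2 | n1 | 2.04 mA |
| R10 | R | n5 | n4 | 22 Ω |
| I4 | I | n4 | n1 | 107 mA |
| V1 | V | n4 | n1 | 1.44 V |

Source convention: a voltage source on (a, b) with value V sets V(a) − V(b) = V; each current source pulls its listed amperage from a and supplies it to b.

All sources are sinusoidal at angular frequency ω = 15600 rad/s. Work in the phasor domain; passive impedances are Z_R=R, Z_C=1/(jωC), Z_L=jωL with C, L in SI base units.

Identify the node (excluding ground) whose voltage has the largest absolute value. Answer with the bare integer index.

3

Apply KCL at each of the 5 non-ground nodes and solve the resulting linear system.
Node n1: branches {R1, R2, R5, I3, I4, V1} → V_1 = -24.31+0.03319j
Node n2: branches {R6, L1, R7, R8, I3} → V_2 = -25.60-0.02760j
Node n3: branches {R3, I1, C2, R6, I2, R9} → V_3 = -27.68-0.004185j
Node n4: branches {R2, R5, C2, L1, R7, R10, I4, V1} → V_4 = -22.87+0.03319j
Node n5: branches {C1, R3, R4, I2, R8, R10} → V_5 = -1.241+0.02723j
Source currents: i(V1)=-0.5484+0.0001106j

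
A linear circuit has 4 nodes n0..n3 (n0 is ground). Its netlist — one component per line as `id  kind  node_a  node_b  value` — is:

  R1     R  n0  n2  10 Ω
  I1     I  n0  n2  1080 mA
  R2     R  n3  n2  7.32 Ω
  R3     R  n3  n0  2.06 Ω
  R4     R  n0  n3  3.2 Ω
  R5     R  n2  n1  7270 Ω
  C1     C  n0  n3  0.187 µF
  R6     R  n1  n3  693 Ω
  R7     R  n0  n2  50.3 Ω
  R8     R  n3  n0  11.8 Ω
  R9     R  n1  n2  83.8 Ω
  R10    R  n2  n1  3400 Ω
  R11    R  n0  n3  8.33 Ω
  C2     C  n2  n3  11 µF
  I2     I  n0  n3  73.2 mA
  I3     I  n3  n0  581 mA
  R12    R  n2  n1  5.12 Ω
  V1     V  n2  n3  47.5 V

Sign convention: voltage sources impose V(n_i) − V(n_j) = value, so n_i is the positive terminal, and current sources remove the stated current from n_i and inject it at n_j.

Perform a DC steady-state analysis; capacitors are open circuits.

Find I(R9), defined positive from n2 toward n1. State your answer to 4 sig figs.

Apply KCL at each of the 3 non-ground nodes and solve the resulting linear system.
Node n1: branches {R5, R6, R9, R10, R12} → V_1 = 42.61
Node n2: branches {R1, I1, R2, R5, R7, R9, R10, C2, R12, V1} → V_2 = 42.94
Node n3: branches {R2, R3, R4, C1, R6, R8, R11, C2, I2, I3, V1} → V_3 = -4.563
Source currents: i(V1)=-10.62

0.003911 A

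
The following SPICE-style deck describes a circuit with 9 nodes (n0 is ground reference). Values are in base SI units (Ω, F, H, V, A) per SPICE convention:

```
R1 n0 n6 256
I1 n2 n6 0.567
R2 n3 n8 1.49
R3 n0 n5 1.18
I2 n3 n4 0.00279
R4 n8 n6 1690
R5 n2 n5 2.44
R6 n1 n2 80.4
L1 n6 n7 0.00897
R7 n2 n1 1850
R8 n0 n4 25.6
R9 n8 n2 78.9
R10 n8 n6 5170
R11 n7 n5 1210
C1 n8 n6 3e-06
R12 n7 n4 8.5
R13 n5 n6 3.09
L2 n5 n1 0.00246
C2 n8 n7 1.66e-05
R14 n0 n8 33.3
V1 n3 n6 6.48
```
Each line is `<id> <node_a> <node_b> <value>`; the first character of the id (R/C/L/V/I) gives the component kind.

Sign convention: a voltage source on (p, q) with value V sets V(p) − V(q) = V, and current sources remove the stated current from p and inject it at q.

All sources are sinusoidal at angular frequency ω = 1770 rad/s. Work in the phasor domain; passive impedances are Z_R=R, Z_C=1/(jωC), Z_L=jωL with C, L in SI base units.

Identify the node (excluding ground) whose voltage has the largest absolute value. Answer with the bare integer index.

Element admittances at ω=1770 rad/s:
  Y(R1) = 0.003906+0.000j S between n0,n6
  I1: injects 0.567 A into n6 (from n2)
  Y(R2) = 0.6711+0.000j S between n3,n8
  Y(R3) = 0.8475+0.000j S between n0,n5
  I2: injects 0.00279 A into n4 (from n3)
  Y(R4) = 0.0005917+0.000j S between n8,n6
  Y(R5) = 0.4098+0.000j S between n2,n5
  Y(R6) = 0.01244+0.000j S between n1,n2
  Y(L1) = 0.000-0.06298j S between n6,n7
  Y(R7) = 0.0005405+0.000j S between n2,n1
  Y(R8) = 0.03906+0.000j S between n0,n4
  Y(R9) = 0.01267+0.000j S between n8,n2
  Y(R10) = 0.0001934+0.000j S between n8,n6
  Y(R11) = 0.0008264+0.000j S between n7,n5
  Y(C1) = 0.000+0.005310j S between n8,n6
  Y(R12) = 0.1176+0.000j S between n7,n4
  Y(R13) = 0.3236+0.000j S between n5,n6
  Y(L2) = 0.000-0.2297j S between n5,n1
  Y(C2) = 0.000+0.02938j S between n8,n7
  Y(R14) = 0.03003+0.000j S between n0,n8
  V1: constraint V(n3)−V(n6) = 6.48
Assemble and solve the 9×9 MNA system:
  V(n1)=-0.1674-0.1184j  V(n2)=-1.266-0.07386j  V(n3)=7.327-0.1895j  V(n4)=-1.689+1.698j  V(n5)=-0.1649-0.05637j  V(n6)=0.8473-0.1895j  V(n7)=-2.273+2.262j  V(n8)=6.739-0.5939j
  i(V1)=-0.3973-0.2714j

3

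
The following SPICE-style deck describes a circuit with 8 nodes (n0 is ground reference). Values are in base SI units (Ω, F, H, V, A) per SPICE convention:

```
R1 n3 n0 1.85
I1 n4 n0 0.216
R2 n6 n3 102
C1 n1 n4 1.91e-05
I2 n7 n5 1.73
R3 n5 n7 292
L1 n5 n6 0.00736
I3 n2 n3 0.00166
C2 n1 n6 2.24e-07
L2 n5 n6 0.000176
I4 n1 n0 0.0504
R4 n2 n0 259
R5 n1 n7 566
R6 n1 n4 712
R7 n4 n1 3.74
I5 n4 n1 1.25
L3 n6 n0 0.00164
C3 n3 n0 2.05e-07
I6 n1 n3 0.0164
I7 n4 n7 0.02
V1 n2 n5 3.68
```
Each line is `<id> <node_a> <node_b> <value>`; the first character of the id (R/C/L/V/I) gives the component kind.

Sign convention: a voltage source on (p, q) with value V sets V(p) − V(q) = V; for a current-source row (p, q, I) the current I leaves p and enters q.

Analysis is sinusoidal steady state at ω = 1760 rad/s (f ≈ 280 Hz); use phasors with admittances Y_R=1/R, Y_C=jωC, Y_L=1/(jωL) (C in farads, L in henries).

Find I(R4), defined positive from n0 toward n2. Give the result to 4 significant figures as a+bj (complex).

MNA unknowns: 7 node voltages V₁..V_7 plus 1 source current (V1)
R1: Y=0.5405+0.000j on G[3,0]
I1: z[4]−=0.216, z[0]+=0.216
R2: Y=0.009804+0.000j on G[6,3]
C1: Y=0.000+0.03362j on G[1,4]
I2: z[7]−=1.73, z[5]+=1.73
R3: Y=0.003425+0.000j on G[5,7]
L1: Y=0.000-0.07720j on G[5,6]
I3: z[2]−=0.00166, z[3]+=0.00166
C2: Y=0.000+0.0003942j on G[1,6]
L2: Y=0.000-3.228j on G[5,6]
I4: z[1]−=0.0504, z[0]+=0.0504
R4: Y=0.003861+0.000j on G[2,0]
R5: Y=0.001767+0.000j on G[1,7]
R6: Y=0.001404+0.000j on G[1,4]
R7: Y=0.2674+0.000j on G[4,1]
I5: z[4]−=1.25, z[1]+=1.25
L3: Y=0.000-0.3465j on G[6,0]
C3: Y=0.000+0.0003608j on G[3,0]
I6: z[1]−=0.0164, z[3]+=0.0164
I7: z[4]−=0.02, z[7]+=0.02
V1: row V2−V5=3.68, i_V1 at 2,5
solve → V1=-681.3+229.5j, V2=3.564-0.9216j, V3=0.03220-0.01532j, V4=-686.8+230.2j, V5=-0.1165-0.9216j, V6=-0.03414-0.8589j, V7=-561.3+77.51j
aux → i_V1=-0.01542+0.003558j

-0.01376+0.003558j A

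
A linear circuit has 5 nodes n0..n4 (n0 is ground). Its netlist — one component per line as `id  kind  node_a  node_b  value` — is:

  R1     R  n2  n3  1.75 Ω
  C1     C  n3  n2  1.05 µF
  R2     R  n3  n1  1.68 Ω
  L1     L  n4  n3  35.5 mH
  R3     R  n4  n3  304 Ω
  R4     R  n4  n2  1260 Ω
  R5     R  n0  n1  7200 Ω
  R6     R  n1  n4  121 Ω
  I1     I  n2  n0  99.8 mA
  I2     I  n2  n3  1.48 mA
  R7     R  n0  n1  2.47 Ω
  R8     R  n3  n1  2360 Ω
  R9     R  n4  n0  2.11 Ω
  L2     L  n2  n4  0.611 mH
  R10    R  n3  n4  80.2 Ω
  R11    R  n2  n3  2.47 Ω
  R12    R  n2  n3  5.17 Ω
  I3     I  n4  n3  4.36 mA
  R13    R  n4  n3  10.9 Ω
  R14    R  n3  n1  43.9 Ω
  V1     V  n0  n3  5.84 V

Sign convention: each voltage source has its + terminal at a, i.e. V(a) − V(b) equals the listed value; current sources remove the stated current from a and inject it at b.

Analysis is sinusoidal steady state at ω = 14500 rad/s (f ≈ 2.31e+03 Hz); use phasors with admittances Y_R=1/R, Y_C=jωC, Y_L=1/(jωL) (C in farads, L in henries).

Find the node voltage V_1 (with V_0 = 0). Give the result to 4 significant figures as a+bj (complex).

MNA unknowns: 4 node voltages V₁..V_4 plus 1 source current (V1)
R1: Y=0.5714+0.000j on G[2,3]
C1: Y=0.000+0.01522j on G[3,2]
R2: Y=0.5952+0.000j on G[3,1]
L1: Y=0.000-0.001943j on G[4,3]
R3: Y=0.003289+0.000j on G[4,3]
R4: Y=0.0007937+0.000j on G[4,2]
R5: Y=0.0001389+0.000j on G[0,1]
R6: Y=0.008264+0.000j on G[1,4]
I1: z[2]−=0.0998, z[0]+=0.0998
I2: z[2]−=0.00148, z[3]+=0.00148
R7: Y=0.4049+0.000j on G[0,1]
R8: Y=0.0004237+0.000j on G[3,1]
R9: Y=0.4739+0.000j on G[4,0]
L2: Y=0.000-0.1129j on G[2,4]
R10: Y=0.01247+0.000j on G[3,4]
R11: Y=0.4049+0.000j on G[2,3]
R12: Y=0.1934+0.000j on G[2,3]
I3: z[4]−=0.00436, z[3]+=0.00436
R13: Y=0.09174+0.000j on G[4,3]
R14: Y=0.02278+0.000j on G[3,1]
V1: row V0−V3=5.84, i_V1 at 0,3
solve → V1=-3.512+0.006895j, V2=-5.805-0.4269j, V3=-5.840+0.000j, V4=-1.376+0.8607j
aux → i_V1=-1.975+0.4107j

-3.512+0.006895j V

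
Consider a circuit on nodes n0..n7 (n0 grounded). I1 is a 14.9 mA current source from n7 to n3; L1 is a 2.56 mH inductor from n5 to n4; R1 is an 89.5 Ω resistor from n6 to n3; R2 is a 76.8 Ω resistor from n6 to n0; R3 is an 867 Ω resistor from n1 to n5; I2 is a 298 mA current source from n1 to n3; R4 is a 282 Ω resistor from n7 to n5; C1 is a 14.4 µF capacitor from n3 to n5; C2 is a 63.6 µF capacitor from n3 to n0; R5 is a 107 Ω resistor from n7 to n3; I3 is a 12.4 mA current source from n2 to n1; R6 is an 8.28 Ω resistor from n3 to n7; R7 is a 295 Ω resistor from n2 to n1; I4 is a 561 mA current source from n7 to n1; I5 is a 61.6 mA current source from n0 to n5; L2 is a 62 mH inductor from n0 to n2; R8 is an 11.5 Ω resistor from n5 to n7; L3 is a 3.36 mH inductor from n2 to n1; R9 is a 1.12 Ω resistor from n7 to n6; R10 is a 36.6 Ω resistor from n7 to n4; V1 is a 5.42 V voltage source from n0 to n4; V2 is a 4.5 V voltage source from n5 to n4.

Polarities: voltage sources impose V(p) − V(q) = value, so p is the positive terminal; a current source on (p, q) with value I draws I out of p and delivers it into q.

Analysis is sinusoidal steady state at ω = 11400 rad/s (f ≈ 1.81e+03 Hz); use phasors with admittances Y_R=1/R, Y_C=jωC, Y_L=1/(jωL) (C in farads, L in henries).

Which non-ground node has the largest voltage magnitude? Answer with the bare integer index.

Apply KCL at each of the 7 non-ground nodes and solve the resulting linear system.
Node n1: branches {R3, I2, I3, R7, I4, L3} → V_1 = 96.76+111.8j
Node n2: branches {I3, R7, L2, L3} → V_2 = 91.11+106.3j
Node n3: branches {I1, R1, I2, C1, C2, R5, R6} → V_3 = -0.1779+0.1060j
Node n4: branches {L1, R10, V1, V2} → V_4 = -5.420+0.000j
Node n5: branches {L1, R3, R4, C1, I5, R8, V2} → V_5 = -0.9200+0.000j
Node n6: branches {R1, R2, R9} → V_6 = -2.987+0.05488j
Node n7: branches {I1, R4, R5, R6, I4, R8, R9, R10} → V_7 = -3.066+0.05504j
Source currents: i(V1)=-0.02700-0.2572j, i(V2)=-0.03733+0.4099j

1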